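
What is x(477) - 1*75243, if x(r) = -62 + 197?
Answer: -75108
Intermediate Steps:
x(r) = 135
x(477) - 1*75243 = 135 - 1*75243 = 135 - 75243 = -75108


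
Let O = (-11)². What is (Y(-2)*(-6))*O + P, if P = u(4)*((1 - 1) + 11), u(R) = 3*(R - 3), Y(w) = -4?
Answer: 2937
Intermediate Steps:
u(R) = -9 + 3*R (u(R) = 3*(-3 + R) = -9 + 3*R)
P = 33 (P = (-9 + 3*4)*((1 - 1) + 11) = (-9 + 12)*(0 + 11) = 3*11 = 33)
O = 121
(Y(-2)*(-6))*O + P = -4*(-6)*121 + 33 = 24*121 + 33 = 2904 + 33 = 2937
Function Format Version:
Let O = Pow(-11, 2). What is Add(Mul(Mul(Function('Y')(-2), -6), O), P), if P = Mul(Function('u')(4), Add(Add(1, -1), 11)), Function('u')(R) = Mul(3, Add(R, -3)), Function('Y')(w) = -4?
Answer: 2937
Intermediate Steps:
Function('u')(R) = Add(-9, Mul(3, R)) (Function('u')(R) = Mul(3, Add(-3, R)) = Add(-9, Mul(3, R)))
P = 33 (P = Mul(Add(-9, Mul(3, 4)), Add(Add(1, -1), 11)) = Mul(Add(-9, 12), Add(0, 11)) = Mul(3, 11) = 33)
O = 121
Add(Mul(Mul(Function('Y')(-2), -6), O), P) = Add(Mul(Mul(-4, -6), 121), 33) = Add(Mul(24, 121), 33) = Add(2904, 33) = 2937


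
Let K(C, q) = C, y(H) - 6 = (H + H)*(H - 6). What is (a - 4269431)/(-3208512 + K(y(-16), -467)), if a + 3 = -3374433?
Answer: 7643867/3207802 ≈ 2.3829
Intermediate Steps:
y(H) = 6 + 2*H*(-6 + H) (y(H) = 6 + (H + H)*(H - 6) = 6 + (2*H)*(-6 + H) = 6 + 2*H*(-6 + H))
a = -3374436 (a = -3 - 3374433 = -3374436)
(a - 4269431)/(-3208512 + K(y(-16), -467)) = (-3374436 - 4269431)/(-3208512 + (6 - 12*(-16) + 2*(-16)²)) = -7643867/(-3208512 + (6 + 192 + 2*256)) = -7643867/(-3208512 + (6 + 192 + 512)) = -7643867/(-3208512 + 710) = -7643867/(-3207802) = -7643867*(-1/3207802) = 7643867/3207802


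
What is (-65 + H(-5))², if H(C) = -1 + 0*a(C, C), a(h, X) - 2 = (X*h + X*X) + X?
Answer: 4356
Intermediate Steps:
a(h, X) = 2 + X + X² + X*h (a(h, X) = 2 + ((X*h + X*X) + X) = 2 + ((X*h + X²) + X) = 2 + ((X² + X*h) + X) = 2 + (X + X² + X*h) = 2 + X + X² + X*h)
H(C) = -1 (H(C) = -1 + 0*(2 + C + C² + C*C) = -1 + 0*(2 + C + C² + C²) = -1 + 0*(2 + C + 2*C²) = -1 + 0 = -1)
(-65 + H(-5))² = (-65 - 1)² = (-66)² = 4356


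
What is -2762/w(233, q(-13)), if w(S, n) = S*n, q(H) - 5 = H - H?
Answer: -2762/1165 ≈ -2.3708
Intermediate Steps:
q(H) = 5 (q(H) = 5 + (H - H) = 5 + 0 = 5)
-2762/w(233, q(-13)) = -2762/(233*5) = -2762/1165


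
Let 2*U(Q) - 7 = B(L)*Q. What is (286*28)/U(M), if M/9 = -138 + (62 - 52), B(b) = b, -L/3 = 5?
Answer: 16016/17287 ≈ 0.92648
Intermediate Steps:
L = -15 (L = -3*5 = -15)
M = -1152 (M = 9*(-138 + (62 - 52)) = 9*(-138 + 10) = 9*(-128) = -1152)
U(Q) = 7/2 - 15*Q/2 (U(Q) = 7/2 + (-15*Q)/2 = 7/2 - 15*Q/2)
(286*28)/U(M) = (286*28)/(7/2 - 15/2*(-1152)) = 8008/(7/2 + 8640) = 8008/(17287/2) = 8008*(2/17287) = 16016/17287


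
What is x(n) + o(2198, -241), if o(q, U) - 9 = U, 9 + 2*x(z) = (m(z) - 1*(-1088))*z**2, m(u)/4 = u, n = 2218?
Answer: 48998458567/2 ≈ 2.4499e+10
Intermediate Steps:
m(u) = 4*u
x(z) = -9/2 + z**2*(1088 + 4*z)/2 (x(z) = -9/2 + ((4*z - 1*(-1088))*z**2)/2 = -9/2 + ((4*z + 1088)*z**2)/2 = -9/2 + ((1088 + 4*z)*z**2)/2 = -9/2 + (z**2*(1088 + 4*z))/2 = -9/2 + z**2*(1088 + 4*z)/2)
o(q, U) = 9 + U
x(n) + o(2198, -241) = (-9/2 + 2*2218**3 + 544*2218**2) + (9 - 241) = (-9/2 + 2*10911504232 + 544*4919524) - 232 = (-9/2 + 21823008464 + 2676221056) - 232 = 48998459031/2 - 232 = 48998458567/2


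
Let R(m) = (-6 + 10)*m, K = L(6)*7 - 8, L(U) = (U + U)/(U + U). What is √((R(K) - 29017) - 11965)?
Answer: 9*I*√506 ≈ 202.45*I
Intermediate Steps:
L(U) = 1 (L(U) = (2*U)/((2*U)) = (2*U)*(1/(2*U)) = 1)
K = -1 (K = 1*7 - 8 = 7 - 8 = -1)
R(m) = 4*m
√((R(K) - 29017) - 11965) = √((4*(-1) - 29017) - 11965) = √((-4 - 29017) - 11965) = √(-29021 - 11965) = √(-40986) = 9*I*√506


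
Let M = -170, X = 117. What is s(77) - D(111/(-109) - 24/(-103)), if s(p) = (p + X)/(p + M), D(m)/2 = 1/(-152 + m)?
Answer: -330684052/159524853 ≈ -2.0729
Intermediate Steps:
D(m) = 2/(-152 + m)
s(p) = (117 + p)/(-170 + p) (s(p) = (p + 117)/(p - 170) = (117 + p)/(-170 + p))
s(77) - D(111/(-109) - 24/(-103)) = (117 + 77)/(-170 + 77) - 2/(-152 + (111/(-109) - 24/(-103))) = 194/(-93) - 2/(-152 + (111*(-1/109) - 24*(-1/103))) = -1/93*194 - 2/(-152 + (-111/109 + 24/103)) = -194/93 - 2/(-152 - 8817/11227) = -194/93 - 2/(-1715321/11227) = -194/93 - 2*(-11227)/1715321 = -194/93 - 1*(-22454/1715321) = -194/93 + 22454/1715321 = -330684052/159524853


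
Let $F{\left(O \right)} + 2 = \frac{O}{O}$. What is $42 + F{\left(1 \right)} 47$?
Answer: $-5$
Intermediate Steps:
$F{\left(O \right)} = -1$ ($F{\left(O \right)} = -2 + \frac{O}{O} = -2 + 1 = -1$)
$42 + F{\left(1 \right)} 47 = 42 - 47 = -5$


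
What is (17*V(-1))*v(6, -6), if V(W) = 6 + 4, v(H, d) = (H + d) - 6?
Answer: -1020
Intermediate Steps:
v(H, d) = -6 + H + d
V(W) = 10
(17*V(-1))*v(6, -6) = (17*10)*(-6 + 6 - 6) = 170*(-6) = -1020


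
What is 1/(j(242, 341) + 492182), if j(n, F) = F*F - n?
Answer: 1/608221 ≈ 1.6441e-6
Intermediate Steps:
j(n, F) = F² - n
1/(j(242, 341) + 492182) = 1/((341² - 1*242) + 492182) = 1/((116281 - 242) + 492182) = 1/(116039 + 492182) = 1/608221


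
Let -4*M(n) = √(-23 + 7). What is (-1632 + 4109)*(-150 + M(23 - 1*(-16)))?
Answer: -371550 - 2477*I ≈ -3.7155e+5 - 2477.0*I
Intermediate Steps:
M(n) = -I (M(n) = -√(-23 + 7)/4 = -I)
(-1632 + 4109)*(-150 + M(23 - 1*(-16))) = (-1632 + 4109)*(-150 - I) = 2477*(-150 - I) = -371550 - 2477*I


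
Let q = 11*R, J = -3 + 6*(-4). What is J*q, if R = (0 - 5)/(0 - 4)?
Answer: -1485/4 ≈ -371.25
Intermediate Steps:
R = 5/4 (R = -5/(-4) = -5*(-¼) = 5/4 ≈ 1.2500)
J = -27 (J = -3 - 24 = -27)
q = 55/4 (q = 11*(5/4) = 55/4 ≈ 13.750)
J*q = -27*55/4 = -1485/4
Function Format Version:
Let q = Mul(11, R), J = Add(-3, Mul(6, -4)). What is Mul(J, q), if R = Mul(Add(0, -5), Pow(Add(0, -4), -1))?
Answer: Rational(-1485, 4) ≈ -371.25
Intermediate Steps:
R = Rational(5, 4) (R = Mul(-5, Pow(-4, -1)) = Mul(-5, Rational(-1, 4)) = Rational(5, 4) ≈ 1.2500)
J = -27 (J = Add(-3, -24) = -27)
q = Rational(55, 4) (q = Mul(11, Rational(5, 4)) = Rational(55, 4) ≈ 13.750)
Mul(J, q) = Mul(-27, Rational(55, 4)) = Rational(-1485, 4)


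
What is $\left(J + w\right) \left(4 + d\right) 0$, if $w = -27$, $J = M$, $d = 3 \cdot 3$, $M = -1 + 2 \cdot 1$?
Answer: $0$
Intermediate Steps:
$M = 1$ ($M = -1 + 2 = 1$)
$d = 9$
$J = 1$
$\left(J + w\right) \left(4 + d\right) 0 = \left(1 - 27\right) \left(4 + 9\right) 0 = - 26 \cdot 13 \cdot 0 = \left(-26\right) 0 = 0$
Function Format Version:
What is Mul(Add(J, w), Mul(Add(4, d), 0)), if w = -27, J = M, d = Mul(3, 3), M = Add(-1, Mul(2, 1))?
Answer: 0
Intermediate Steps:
M = 1 (M = Add(-1, 2) = 1)
d = 9
J = 1
Mul(Add(J, w), Mul(Add(4, d), 0)) = Mul(Add(1, -27), Mul(Add(4, 9), 0)) = Mul(-26, Mul(13, 0)) = Mul(-26, 0) = 0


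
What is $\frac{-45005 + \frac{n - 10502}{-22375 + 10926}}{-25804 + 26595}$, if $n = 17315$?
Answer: $- \frac{515269058}{9056159} \approx -56.897$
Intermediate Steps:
$\frac{-45005 + \frac{n - 10502}{-22375 + 10926}}{-25804 + 26595} = \frac{-45005 + \frac{17315 - 10502}{-22375 + 10926}}{-25804 + 26595} = \frac{-45005 + \frac{6813}{-11449}}{791} = \left(-45005 + 6813 \left(- \frac{1}{11449}\right)\right) \frac{1}{791} = \left(-45005 - \frac{6813}{11449}\right) \frac{1}{791} = \left(- \frac{515269058}{11449}\right) \frac{1}{791} = - \frac{515269058}{9056159}$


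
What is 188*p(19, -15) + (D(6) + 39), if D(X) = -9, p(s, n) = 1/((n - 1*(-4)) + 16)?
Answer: 338/5 ≈ 67.600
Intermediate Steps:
p(s, n) = 1/(20 + n) (p(s, n) = 1/((n + 4) + 16) = 1/((4 + n) + 16) = 1/(20 + n))
188*p(19, -15) + (D(6) + 39) = 188/(20 - 15) + (-9 + 39) = 188/5 + 30 = 338/5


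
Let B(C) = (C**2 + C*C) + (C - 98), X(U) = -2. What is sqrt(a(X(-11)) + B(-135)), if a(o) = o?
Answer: sqrt(36215) ≈ 190.30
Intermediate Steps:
B(C) = -98 + C + 2*C**2 (B(C) = (C**2 + C**2) + (-98 + C) = 2*C**2 + (-98 + C) = -98 + C + 2*C**2)
sqrt(a(X(-11)) + B(-135)) = sqrt(-2 + (-98 - 135 + 2*(-135)**2)) = sqrt(-2 + (-98 - 135 + 2*18225)) = sqrt(-2 + (-98 - 135 + 36450)) = sqrt(-2 + 36217) = sqrt(36215)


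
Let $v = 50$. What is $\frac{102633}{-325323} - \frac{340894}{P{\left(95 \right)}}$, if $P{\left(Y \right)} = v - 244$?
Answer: $\frac{18480124660}{10518777} \approx 1756.9$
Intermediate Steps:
$P{\left(Y \right)} = -194$ ($P{\left(Y \right)} = 50 - 244 = -194$)
$\frac{102633}{-325323} - \frac{340894}{P{\left(95 \right)}} = \frac{102633}{-325323} - \frac{340894}{-194} = 102633 \left(- \frac{1}{325323}\right) - - \frac{170447}{97} = - \frac{34211}{108441} + \frac{170447}{97} = \frac{18480124660}{10518777}$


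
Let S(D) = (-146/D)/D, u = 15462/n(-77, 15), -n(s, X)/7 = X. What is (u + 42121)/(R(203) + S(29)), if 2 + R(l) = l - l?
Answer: -1235497121/63980 ≈ -19311.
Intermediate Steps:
R(l) = -2 (R(l) = -2 + (l - l) = -2 + 0 = -2)
n(s, X) = -7*X
u = -5154/35 (u = 15462/((-7*15)) = 15462/(-105) = 15462*(-1/105) = -5154/35 ≈ -147.26)
S(D) = -146/D**2
(u + 42121)/(R(203) + S(29)) = (-5154/35 + 42121)/(-2 - 146/29**2) = 1469081/(35*(-2 - 146*1/841)) = 1469081/(35*(-2 - 146/841)) = 1469081/(35*(-1828/841)) = (1469081/35)*(-841/1828) = -1235497121/63980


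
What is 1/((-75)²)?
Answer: 1/5625 ≈ 0.00017778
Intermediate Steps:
1/((-75)²) = 1/5625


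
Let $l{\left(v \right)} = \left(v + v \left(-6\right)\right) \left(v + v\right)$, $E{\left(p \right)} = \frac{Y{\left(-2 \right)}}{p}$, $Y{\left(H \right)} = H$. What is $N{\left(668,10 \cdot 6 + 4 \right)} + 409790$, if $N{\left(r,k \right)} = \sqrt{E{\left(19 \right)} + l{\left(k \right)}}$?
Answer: $409790 + \frac{i \sqrt{14786598}}{19} \approx 4.0979 \cdot 10^{5} + 202.39 i$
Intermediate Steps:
$E{\left(p \right)} = - \frac{2}{p}$
$l{\left(v \right)} = - 10 v^{2}$ ($l{\left(v \right)} = \left(v - 6 v\right) 2 v = - 5 v 2 v = - 10 v^{2}$)
$N{\left(r,k \right)} = \sqrt{- \frac{2}{19} - 10 k^{2}}$
$N{\left(668,10 \cdot 6 + 4 \right)} + 409790 = \frac{\sqrt{-38 - 3610 \left(10 \cdot 6 + 4\right)^{2}}}{19} + 409790 = \frac{\sqrt{-38 - 3610 \left(60 + 4\right)^{2}}}{19} + 409790 = \frac{\sqrt{-38 - 3610 \cdot 64^{2}}}{19} + 409790 = \frac{\sqrt{-38 - 14786560}}{19} + 409790 = \frac{\sqrt{-14786598}}{19} + 409790 = \frac{i \sqrt{14786598}}{19} + 409790 = 409790 + \frac{i \sqrt{14786598}}{19}$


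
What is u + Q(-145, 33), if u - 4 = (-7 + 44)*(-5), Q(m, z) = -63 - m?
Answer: -99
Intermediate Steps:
u = -181 (u = 4 + (-7 + 44)*(-5) = 4 + 37*(-5) = 4 - 185 = -181)
u + Q(-145, 33) = -181 + (-63 - 1*(-145)) = -181 + (-63 + 145) = -181 + 82 = -99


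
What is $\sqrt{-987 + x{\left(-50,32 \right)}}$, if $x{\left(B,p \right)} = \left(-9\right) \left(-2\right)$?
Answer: $i \sqrt{969} \approx 31.129 i$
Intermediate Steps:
$x{\left(B,p \right)} = 18$
$\sqrt{-987 + x{\left(-50,32 \right)}} = \sqrt{-987 + 18} = \sqrt{-969} = i \sqrt{969}$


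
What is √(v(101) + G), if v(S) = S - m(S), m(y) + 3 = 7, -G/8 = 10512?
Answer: I*√83999 ≈ 289.83*I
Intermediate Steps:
G = -84096 (G = -8*10512 = -84096)
m(y) = 4 (m(y) = -3 + 7 = 4)
v(S) = -4 + S (v(S) = S - 1*4 = S - 4 = -4 + S)
√(v(101) + G) = √((-4 + 101) - 84096) = √(97 - 84096) = √(-83999) = I*√83999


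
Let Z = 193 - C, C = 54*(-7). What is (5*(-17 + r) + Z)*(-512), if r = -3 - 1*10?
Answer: -215552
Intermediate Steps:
C = -378
Z = 571 (Z = 193 - 1*(-378) = 193 + 378 = 571)
r = -13 (r = -3 - 10 = -13)
(5*(-17 + r) + Z)*(-512) = (5*(-17 - 13) + 571)*(-512) = (5*(-30) + 571)*(-512) = (-150 + 571)*(-512) = 421*(-512) = -215552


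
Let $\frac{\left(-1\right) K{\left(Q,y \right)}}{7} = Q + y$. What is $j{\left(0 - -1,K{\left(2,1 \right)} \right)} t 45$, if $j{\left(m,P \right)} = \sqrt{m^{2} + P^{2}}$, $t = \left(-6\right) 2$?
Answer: $- 540 \sqrt{442} \approx -11353.0$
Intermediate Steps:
$t = -12$
$K{\left(Q,y \right)} = - 7 Q - 7 y$ ($K{\left(Q,y \right)} = - 7 \left(Q + y\right) = - 7 Q - 7 y$)
$j{\left(m,P \right)} = \sqrt{P^{2} + m^{2}}$
$j{\left(0 - -1,K{\left(2,1 \right)} \right)} t 45 = \sqrt{\left(\left(-7\right) 2 - 7\right)^{2} + \left(0 - -1\right)^{2}} \left(-12\right) 45 = \sqrt{\left(-14 - 7\right)^{2} + \left(0 + 1\right)^{2}} \left(-12\right) 45 = \sqrt{\left(-21\right)^{2} + 1^{2}} \left(-12\right) 45 = \sqrt{441 + 1} \left(-12\right) 45 = \sqrt{442} \left(-12\right) 45 = - 12 \sqrt{442} \cdot 45 = - 540 \sqrt{442}$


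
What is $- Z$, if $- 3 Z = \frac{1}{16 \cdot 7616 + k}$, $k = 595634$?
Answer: $\frac{1}{2152470} \approx 4.6458 \cdot 10^{-7}$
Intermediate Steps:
$Z = - \frac{1}{2152470}$ ($Z = - \frac{1}{3 \left(16 \cdot 7616 + 595634\right)} = - \frac{1}{3 \left(121856 + 595634\right)} = - \frac{1}{3 \cdot 717490} = \left(- \frac{1}{3}\right) \frac{1}{717490} = - \frac{1}{2152470} \approx -4.6458 \cdot 10^{-7}$)
$- Z = \left(-1\right) \left(- \frac{1}{2152470}\right) = \frac{1}{2152470}$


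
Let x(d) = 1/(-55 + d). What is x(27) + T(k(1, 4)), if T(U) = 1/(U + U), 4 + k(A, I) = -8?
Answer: -13/168 ≈ -0.077381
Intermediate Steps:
k(A, I) = -12 (k(A, I) = -4 - 8 = -12)
T(U) = 1/(2*U)
x(27) + T(k(1, 4)) = 1/(-55 + 27) + (½)/(-12) = 1/(-28) + (½)*(-1/12) = -1/28 - 1/24 = -13/168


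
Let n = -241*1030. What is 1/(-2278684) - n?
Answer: 565637729319/2278684 ≈ 2.4823e+5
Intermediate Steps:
n = -248230
1/(-2278684) - n = 1/(-2278684) - 1*(-248230) = -1/2278684 + 248230 = 565637729319/2278684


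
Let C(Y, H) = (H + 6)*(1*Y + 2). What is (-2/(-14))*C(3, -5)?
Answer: 5/7 ≈ 0.71429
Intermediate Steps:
C(Y, H) = (2 + Y)*(6 + H) (C(Y, H) = (6 + H)*(Y + 2) = (6 + H)*(2 + Y) = (2 + Y)*(6 + H))
(-2/(-14))*C(3, -5) = (-2/(-14))*(12 + 2*(-5) + 6*3 - 5*3) = (-1/14*(-2))*(12 - 10 + 18 - 15) = (⅐)*5 = 5/7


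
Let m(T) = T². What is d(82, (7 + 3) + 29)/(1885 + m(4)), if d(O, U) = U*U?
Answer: 1521/1901 ≈ 0.80011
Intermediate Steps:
d(O, U) = U²
d(82, (7 + 3) + 29)/(1885 + m(4)) = ((7 + 3) + 29)²/(1885 + 4²) = (10 + 29)²/(1885 + 16) = 39²/1901 = 1521*(1/1901) = 1521/1901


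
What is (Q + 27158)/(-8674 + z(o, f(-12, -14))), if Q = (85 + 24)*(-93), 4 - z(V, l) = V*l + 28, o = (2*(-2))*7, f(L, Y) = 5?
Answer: -17021/8558 ≈ -1.9889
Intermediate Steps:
o = -28 (o = -4*7 = -28)
z(V, l) = -24 - V*l (z(V, l) = 4 - (V*l + 28) = 4 - (28 + V*l) = 4 + (-28 - V*l) = -24 - V*l)
Q = -10137 (Q = 109*(-93) = -10137)
(Q + 27158)/(-8674 + z(o, f(-12, -14))) = (-10137 + 27158)/(-8674 + (-24 - 1*(-28)*5)) = 17021/(-8674 + (-24 + 140)) = 17021/(-8674 + 116) = 17021/(-8558) = 17021*(-1/8558) = -17021/8558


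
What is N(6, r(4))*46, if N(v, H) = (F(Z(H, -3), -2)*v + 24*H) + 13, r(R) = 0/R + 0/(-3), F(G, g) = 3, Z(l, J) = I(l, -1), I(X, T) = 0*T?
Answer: 1426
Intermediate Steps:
I(X, T) = 0
Z(l, J) = 0
r(R) = 0 (r(R) = 0 + 0*(-1/3) = 0 + 0 = 0)
N(v, H) = 13 + 3*v + 24*H (N(v, H) = (3*v + 24*H) + 13 = 13 + 3*v + 24*H)
N(6, r(4))*46 = (13 + 3*6 + 24*0)*46 = (13 + 18 + 0)*46 = 31*46 = 1426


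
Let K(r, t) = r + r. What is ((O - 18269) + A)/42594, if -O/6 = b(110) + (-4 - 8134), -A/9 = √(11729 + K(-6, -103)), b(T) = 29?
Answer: 30385/42594 - 3*√11717/14198 ≈ 0.69049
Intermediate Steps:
K(r, t) = 2*r
A = -9*√11717 (A = -9*√(11729 + 2*(-6)) = -9*√(11729 - 12) = -9*√11717 ≈ -974.21)
O = 48654 (O = -6*(29 + (-4 - 8134)) = -6*(29 - 8138) = -6*(-8109) = 48654)
((O - 18269) + A)/42594 = ((48654 - 18269) - 9*√11717)/42594 = (30385 - 9*√11717)*(1/42594) = 30385/42594 - 3*√11717/14198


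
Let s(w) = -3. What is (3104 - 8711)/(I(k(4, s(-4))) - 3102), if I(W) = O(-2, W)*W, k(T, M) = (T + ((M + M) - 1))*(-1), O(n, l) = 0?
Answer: 1869/1034 ≈ 1.8075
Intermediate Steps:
k(T, M) = 1 - T - 2*M (k(T, M) = (T + (2*M - 1))*(-1) = (T + (-1 + 2*M))*(-1) = (-1 + T + 2*M)*(-1) = 1 - T - 2*M)
I(W) = 0 (I(W) = 0*W = 0)
(3104 - 8711)/(I(k(4, s(-4))) - 3102) = (3104 - 8711)/(0 - 3102) = -5607/(-3102) = -5607*(-1/3102) = 1869/1034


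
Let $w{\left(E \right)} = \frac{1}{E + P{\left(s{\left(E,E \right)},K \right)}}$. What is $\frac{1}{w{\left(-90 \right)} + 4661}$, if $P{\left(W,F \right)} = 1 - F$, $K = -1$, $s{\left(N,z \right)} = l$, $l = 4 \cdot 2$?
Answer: $\frac{88}{410167} \approx 0.00021455$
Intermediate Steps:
$l = 8$
$s{\left(N,z \right)} = 8$
$w{\left(E \right)} = \frac{1}{2 + E}$ ($w{\left(E \right)} = \frac{1}{E + \left(1 - -1\right)} = \frac{1}{E + \left(1 + 1\right)} = \frac{1}{E + 2} = \frac{1}{2 + E}$)
$\frac{1}{w{\left(-90 \right)} + 4661} = \frac{1}{\frac{1}{2 - 90} + 4661} = \frac{1}{\frac{1}{-88} + 4661} = \frac{1}{- \frac{1}{88} + 4661} = \frac{1}{\frac{410167}{88}} = \frac{88}{410167}$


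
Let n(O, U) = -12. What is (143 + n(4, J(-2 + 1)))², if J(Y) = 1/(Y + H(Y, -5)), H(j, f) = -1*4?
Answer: 17161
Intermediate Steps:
H(j, f) = -4
J(Y) = 1/(-4 + Y) (J(Y) = 1/(Y - 4) = 1/(-4 + Y))
(143 + n(4, J(-2 + 1)))² = (143 - 12)² = 131² = 17161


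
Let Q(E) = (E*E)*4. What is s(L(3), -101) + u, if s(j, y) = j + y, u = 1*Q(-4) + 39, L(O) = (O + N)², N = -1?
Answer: 6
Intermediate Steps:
Q(E) = 4*E² (Q(E) = E²*4 = 4*E²)
L(O) = (-1 + O)² (L(O) = (O - 1)² = (-1 + O)²)
u = 103 (u = 1*(4*(-4)²) + 39 = 1*(4*16) + 39 = 1*64 + 39 = 64 + 39 = 103)
s(L(3), -101) + u = ((-1 + 3)² - 101) + 103 = (2² - 101) + 103 = (4 - 101) + 103 = -97 + 103 = 6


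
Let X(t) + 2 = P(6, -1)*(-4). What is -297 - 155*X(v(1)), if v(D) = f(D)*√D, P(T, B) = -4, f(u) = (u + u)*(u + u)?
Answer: -2467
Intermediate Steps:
f(u) = 4*u² (f(u) = (2*u)*(2*u) = 4*u²)
v(D) = 4*D^(5/2) (v(D) = (4*D²)*√D = 4*D^(5/2))
X(t) = 14 (X(t) = -2 - 4*(-4) = -2 + 16 = 14)
-297 - 155*X(v(1)) = -297 - 155*14 = -297 - 2170 = -2467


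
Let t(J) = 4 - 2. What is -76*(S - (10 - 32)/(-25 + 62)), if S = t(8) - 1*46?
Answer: 122056/37 ≈ 3298.8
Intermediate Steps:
t(J) = 2
S = -44 (S = 2 - 1*46 = 2 - 46 = -44)
-76*(S - (10 - 32)/(-25 + 62)) = -76*(-44 - (10 - 32)/(-25 + 62)) = -76*(-44 - (-22)/37) = -76*(-44 - 1*(-22/37)) = -76*(-44 + 22/37) = -76*(-1606/37) = 122056/37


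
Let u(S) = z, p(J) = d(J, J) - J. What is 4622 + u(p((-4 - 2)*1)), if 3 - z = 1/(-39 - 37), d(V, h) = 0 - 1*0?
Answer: 351501/76 ≈ 4625.0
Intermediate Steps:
d(V, h) = 0 (d(V, h) = 0 + 0 = 0)
z = 229/76 (z = 3 - 1/(-39 - 37) = 3 - 1/(-76) = 3 - 1*(-1/76) = 3 + 1/76 = 229/76 ≈ 3.0132)
p(J) = -J (p(J) = 0 - J = -J)
u(S) = 229/76
4622 + u(p((-4 - 2)*1)) = 4622 + 229/76 = 351501/76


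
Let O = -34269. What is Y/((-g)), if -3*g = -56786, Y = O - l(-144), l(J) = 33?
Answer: 51453/28393 ≈ 1.8122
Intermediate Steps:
Y = -34302 (Y = -34269 - 1*33 = -34269 - 33 = -34302)
g = 56786/3 (g = -⅓*(-56786) = 56786/3 ≈ 18929.)
Y/((-g)) = -34302/((-1*56786/3)) = -34302/(-56786/3) = -34302*(-3/56786) = 51453/28393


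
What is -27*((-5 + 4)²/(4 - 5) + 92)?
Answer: -2457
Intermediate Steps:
-27*((-5 + 4)²/(4 - 5) + 92) = -27*((-1)²/(-1) + 92) = -27*(-1*1 + 92) = -27*(-1 + 92) = -27*91 = -2457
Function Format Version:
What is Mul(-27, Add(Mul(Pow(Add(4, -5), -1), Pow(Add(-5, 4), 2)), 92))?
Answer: -2457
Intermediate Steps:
Mul(-27, Add(Mul(Pow(Add(4, -5), -1), Pow(Add(-5, 4), 2)), 92)) = Mul(-27, Add(Mul(Pow(-1, -1), Pow(-1, 2)), 92)) = Mul(-27, Add(Mul(-1, 1), 92)) = Mul(-27, Add(-1, 92)) = Mul(-27, 91) = -2457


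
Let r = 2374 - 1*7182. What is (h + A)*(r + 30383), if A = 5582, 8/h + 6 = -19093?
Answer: 2726566350750/19099 ≈ 1.4276e+8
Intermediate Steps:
h = -8/19099 (h = 8/(-6 - 19093) = 8/(-19099) = 8*(-1/19099) = -8/19099 ≈ -0.00041887)
r = -4808 (r = 2374 - 7182 = -4808)
(h + A)*(r + 30383) = (-8/19099 + 5582)*(-4808 + 30383) = (106610610/19099)*25575 = 2726566350750/19099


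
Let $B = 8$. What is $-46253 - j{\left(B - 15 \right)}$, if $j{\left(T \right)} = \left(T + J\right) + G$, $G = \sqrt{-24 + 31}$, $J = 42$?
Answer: $-46288 - \sqrt{7} \approx -46291.0$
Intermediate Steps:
$G = \sqrt{7} \approx 2.6458$
$j{\left(T \right)} = 42 + T + \sqrt{7}$ ($j{\left(T \right)} = \left(T + 42\right) + \sqrt{7} = \left(42 + T\right) + \sqrt{7} = 42 + T + \sqrt{7}$)
$-46253 - j{\left(B - 15 \right)} = -46253 - \left(42 + \left(8 - 15\right) + \sqrt{7}\right) = -46253 - \left(42 - 7 + \sqrt{7}\right) = -46253 - \left(35 + \sqrt{7}\right) = -46288 - \sqrt{7}$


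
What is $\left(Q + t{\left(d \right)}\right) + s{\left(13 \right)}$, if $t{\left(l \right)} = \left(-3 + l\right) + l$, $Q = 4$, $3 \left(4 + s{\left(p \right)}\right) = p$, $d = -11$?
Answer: $- \frac{62}{3} \approx -20.667$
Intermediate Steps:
$s{\left(p \right)} = -4 + \frac{p}{3}$
$t{\left(l \right)} = -3 + 2 l$
$\left(Q + t{\left(d \right)}\right) + s{\left(13 \right)} = \left(4 + \left(-3 + 2 \left(-11\right)\right)\right) + \left(-4 + \frac{1}{3} \cdot 13\right) = \left(4 - 25\right) + \left(-4 + \frac{13}{3}\right) = \left(4 - 25\right) + \frac{1}{3} = -21 + \frac{1}{3} = - \frac{62}{3}$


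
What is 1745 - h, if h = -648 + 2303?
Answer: 90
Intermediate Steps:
h = 1655
1745 - h = 1745 - 1*1655 = 1745 - 1655 = 90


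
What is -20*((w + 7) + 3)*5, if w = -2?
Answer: -800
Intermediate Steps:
-20*((w + 7) + 3)*5 = -20*((-2 + 7) + 3)*5 = -20*(5 + 3)*5 = -20*8*5 = -160*5 = -800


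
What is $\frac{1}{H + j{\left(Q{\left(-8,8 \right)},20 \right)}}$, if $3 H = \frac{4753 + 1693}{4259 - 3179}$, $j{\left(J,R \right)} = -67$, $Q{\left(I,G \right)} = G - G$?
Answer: $- \frac{1620}{105317} \approx -0.015382$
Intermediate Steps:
$Q{\left(I,G \right)} = 0$
$H = \frac{3223}{1620}$ ($H = \frac{\left(4753 + 1693\right) \frac{1}{4259 - 3179}}{3} = \frac{6446 \cdot \frac{1}{1080}}{3} = \frac{1}{3} \cdot \frac{3223}{540} = \frac{3223}{1620} \approx 1.9895$)
$\frac{1}{H + j{\left(Q{\left(-8,8 \right)},20 \right)}} = \frac{1}{\frac{3223}{1620} - 67} = \frac{1}{- \frac{105317}{1620}} = - \frac{1620}{105317}$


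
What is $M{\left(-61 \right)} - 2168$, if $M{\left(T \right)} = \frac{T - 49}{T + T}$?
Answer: $- \frac{132193}{61} \approx -2167.1$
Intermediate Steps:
$M{\left(T \right)} = \frac{-49 + T}{2 T}$
$M{\left(-61 \right)} - 2168 = \frac{-49 - 61}{2 \left(-61\right)} - 2168 = \frac{1}{2} \left(- \frac{1}{61}\right) \left(-110\right) - 2168 = \frac{55}{61} - 2168 = - \frac{132193}{61}$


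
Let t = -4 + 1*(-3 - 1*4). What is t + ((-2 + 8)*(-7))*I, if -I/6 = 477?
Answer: 120193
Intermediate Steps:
t = -11 (t = -4 + 1*(-3 - 4) = -4 + 1*(-7) = -4 - 7 = -11)
I = -2862 (I = -6*477 = -2862)
t + ((-2 + 8)*(-7))*I = -11 + ((-2 + 8)*(-7))*(-2862) = -11 + (6*(-7))*(-2862) = -11 - 42*(-2862) = -11 + 120204 = 120193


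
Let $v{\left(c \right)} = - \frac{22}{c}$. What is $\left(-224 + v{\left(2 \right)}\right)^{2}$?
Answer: $55225$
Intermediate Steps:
$\left(-224 + v{\left(2 \right)}\right)^{2} = \left(-224 - \frac{22}{2}\right)^{2} = \left(-224 - 11\right)^{2} = \left(-235\right)^{2} = 55225$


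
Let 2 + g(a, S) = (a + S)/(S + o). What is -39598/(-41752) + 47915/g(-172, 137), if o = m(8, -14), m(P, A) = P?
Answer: -5801329145/271388 ≈ -21377.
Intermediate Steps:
o = 8
g(a, S) = -2 + (S + a)/(8 + S) (g(a, S) = -2 + (a + S)/(S + 8) = -2 + (S + a)/(8 + S))
-39598/(-41752) + 47915/g(-172, 137) = -39598/(-41752) + 47915/(((-16 - 172 - 1*137)/(8 + 137))) = -39598*(-1/41752) + 47915/(((-16 - 172 - 137)/145)) = 19799/20876 + 47915/(((1/145)*(-325))) = 19799/20876 + 47915/(-65/29) = 19799/20876 + 47915*(-29/65) = 19799/20876 - 277907/13 = -5801329145/271388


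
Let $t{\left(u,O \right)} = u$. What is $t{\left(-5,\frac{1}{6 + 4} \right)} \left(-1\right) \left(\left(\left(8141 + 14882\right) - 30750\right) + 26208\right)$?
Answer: $92405$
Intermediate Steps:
$t{\left(-5,\frac{1}{6 + 4} \right)} \left(-1\right) \left(\left(\left(8141 + 14882\right) - 30750\right) + 26208\right) = \left(-5\right) \left(-1\right) \left(\left(\left(8141 + 14882\right) - 30750\right) + 26208\right) = 5 \left(\left(23023 - 30750\right) + 26208\right) = 5 \left(-7727 + 26208\right) = 5 \cdot 18481 = 92405$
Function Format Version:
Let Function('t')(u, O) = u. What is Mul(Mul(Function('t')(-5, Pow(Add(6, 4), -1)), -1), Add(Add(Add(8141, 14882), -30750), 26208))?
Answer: 92405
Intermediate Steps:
Mul(Mul(Function('t')(-5, Pow(Add(6, 4), -1)), -1), Add(Add(Add(8141, 14882), -30750), 26208)) = Mul(Mul(-5, -1), Add(Add(Add(8141, 14882), -30750), 26208)) = Mul(5, Add(Add(23023, -30750), 26208)) = Mul(5, Add(-7727, 26208)) = Mul(5, 18481) = 92405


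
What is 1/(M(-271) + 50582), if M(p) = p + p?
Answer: 1/50040 ≈ 1.9984e-5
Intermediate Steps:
M(p) = 2*p
1/(M(-271) + 50582) = 1/(2*(-271) + 50582) = 1/(-542 + 50582) = 1/50040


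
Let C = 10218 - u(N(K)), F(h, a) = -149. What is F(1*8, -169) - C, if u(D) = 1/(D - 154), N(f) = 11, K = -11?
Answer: -1482482/143 ≈ -10367.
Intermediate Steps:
u(D) = 1/(-154 + D)
C = 1461175/143 (C = 10218 - 1/(-154 + 11) = 10218 - 1/(-143) = 10218 - 1*(-1/143) = 10218 + 1/143 = 1461175/143 ≈ 10218.)
F(1*8, -169) - C = -149 - 1*1461175/143 = -149 - 1461175/143 = -1482482/143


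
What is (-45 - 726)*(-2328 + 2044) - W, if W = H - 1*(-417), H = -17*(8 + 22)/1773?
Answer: 129161447/591 ≈ 2.1855e+5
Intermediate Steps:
H = -170/591 (H = -17*30*(1/1773) = -510*1/1773 = -170/591 ≈ -0.28765)
W = 246277/591 (W = -170/591 - 1*(-417) = -170/591 + 417 = 246277/591 ≈ 416.71)
(-45 - 726)*(-2328 + 2044) - W = (-45 - 726)*(-2328 + 2044) - 1*246277/591 = -771*(-284) - 246277/591 = 218964 - 246277/591 = 129161447/591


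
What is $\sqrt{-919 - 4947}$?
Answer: $i \sqrt{5866} \approx 76.59 i$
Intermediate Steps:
$\sqrt{-919 - 4947} = \sqrt{-5866} = i \sqrt{5866}$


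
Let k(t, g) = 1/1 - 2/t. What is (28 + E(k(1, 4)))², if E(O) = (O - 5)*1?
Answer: 484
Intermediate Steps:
k(t, g) = 1 - 2/t (k(t, g) = 1*1 - 2/t = 1 - 2/t)
E(O) = -5 + O (E(O) = (-5 + O)*1 = -5 + O)
(28 + E(k(1, 4)))² = (28 + (-5 + (-2 + 1)/1))² = (28 + (-5 + 1*(-1)))² = (28 + (-5 - 1))² = (28 - 6)² = 22² = 484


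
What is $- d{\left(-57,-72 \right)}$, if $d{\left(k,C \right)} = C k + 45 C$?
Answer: $-864$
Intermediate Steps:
$d{\left(k,C \right)} = 45 C + C k$
$- d{\left(-57,-72 \right)} = - \left(-72\right) \left(45 - 57\right) = - \left(-72\right) \left(-12\right) = \left(-1\right) 864 = -864$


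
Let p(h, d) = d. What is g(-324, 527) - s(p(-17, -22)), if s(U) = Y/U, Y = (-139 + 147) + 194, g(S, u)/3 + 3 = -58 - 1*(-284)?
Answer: 7460/11 ≈ 678.18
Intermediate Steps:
g(S, u) = 669 (g(S, u) = -9 + 3*(-58 - 1*(-284)) = -9 + 3*(-58 + 284) = -9 + 3*226 = -9 + 678 = 669)
Y = 202 (Y = 8 + 194 = 202)
s(U) = 202/U
g(-324, 527) - s(p(-17, -22)) = 669 - 202/(-22) = 669 - 202*(-1)/22 = 669 - 1*(-101/11) = 669 + 101/11 = 7460/11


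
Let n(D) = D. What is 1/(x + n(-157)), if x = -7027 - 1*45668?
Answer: -1/52852 ≈ -1.8921e-5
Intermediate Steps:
x = -52695 (x = -7027 - 45668 = -52695)
1/(x + n(-157)) = 1/(-52695 - 157) = 1/(-52852) = -1/52852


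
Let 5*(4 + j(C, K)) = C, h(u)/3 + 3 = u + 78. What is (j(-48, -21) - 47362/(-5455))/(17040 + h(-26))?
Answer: -526/1838335 ≈ -0.00028613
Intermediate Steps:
h(u) = 225 + 3*u (h(u) = -9 + 3*(u + 78) = -9 + 3*(78 + u) = -9 + (234 + 3*u) = 225 + 3*u)
j(C, K) = -4 + C/5
(j(-48, -21) - 47362/(-5455))/(17040 + h(-26)) = ((-4 + (⅕)*(-48)) - 47362/(-5455))/(17040 + (225 + 3*(-26))) = ((-4 - 48/5) - 47362*(-1/5455))/(17040 + (225 - 78)) = (-68/5 + 47362/5455)/(17040 + 147) = -26826/5455/17187 = -26826/5455*1/17187 = -526/1838335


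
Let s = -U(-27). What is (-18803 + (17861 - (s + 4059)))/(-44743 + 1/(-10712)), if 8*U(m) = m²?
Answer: 17531527/159762339 ≈ 0.10974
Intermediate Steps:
U(m) = m²/8
s = -729/8 (s = -(-27)²/8 = -729/8 ≈ -91.125)
(-18803 + (17861 - (s + 4059)))/(-44743 + 1/(-10712)) = (-18803 + (17861 - (-729/8 + 4059)))/(-44743 + 1/(-10712)) = (-18803 + (17861 - 1*31743/8))/(-44743 - 1/10712) = (-18803 + (17861 - 31743/8))/(-479287017/10712) = (-18803 + 111145/8)*(-10712/479287017) = -39279/8*(-10712/479287017) = 17531527/159762339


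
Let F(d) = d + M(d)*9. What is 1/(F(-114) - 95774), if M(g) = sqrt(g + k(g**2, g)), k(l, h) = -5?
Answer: -95888/9194518183 - 9*I*sqrt(119)/9194518183 ≈ -1.0429e-5 - 1.0678e-8*I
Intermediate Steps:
M(g) = sqrt(-5 + g) (M(g) = sqrt(g - 5) = sqrt(-5 + g))
F(d) = d + 9*sqrt(-5 + d) (F(d) = d + sqrt(-5 + d)*9 = d + 9*sqrt(-5 + d))
1/(F(-114) - 95774) = 1/((-114 + 9*sqrt(-5 - 114)) - 95774) = 1/((-114 + 9*sqrt(-119)) - 95774) = 1/((-114 + 9*(I*sqrt(119))) - 95774) = 1/((-114 + 9*I*sqrt(119)) - 95774) = 1/(-95888 + 9*I*sqrt(119))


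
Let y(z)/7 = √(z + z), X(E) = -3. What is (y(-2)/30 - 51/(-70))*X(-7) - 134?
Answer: -9533/70 - 7*I/5 ≈ -136.19 - 1.4*I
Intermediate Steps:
y(z) = 7*√2*√z (y(z) = 7*√(z + z) = 7*√(2*z) = 7*(√2*√z) = 7*√2*√z)
(y(-2)/30 - 51/(-70))*X(-7) - 134 = ((7*√2*√(-2))/30 - 51/(-70))*(-3) - 134 = ((7*√2*(I*√2))*(1/30) - 51*(-1/70))*(-3) - 134 = ((14*I)*(1/30) + 51/70)*(-3) - 134 = (7*I/15 + 51/70)*(-3) - 134 = (51/70 + 7*I/15)*(-3) - 134 = (-153/70 - 7*I/5) - 134 = -9533/70 - 7*I/5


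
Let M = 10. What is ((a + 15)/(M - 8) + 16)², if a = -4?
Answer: 1849/4 ≈ 462.25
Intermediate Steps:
((a + 15)/(M - 8) + 16)² = ((-4 + 15)/(10 - 8) + 16)² = (11/2 + 16)² = (43/2)² = 1849/4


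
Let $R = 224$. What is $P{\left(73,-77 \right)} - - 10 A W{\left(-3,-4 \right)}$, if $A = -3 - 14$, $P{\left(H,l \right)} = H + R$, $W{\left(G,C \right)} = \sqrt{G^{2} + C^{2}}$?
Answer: $-553$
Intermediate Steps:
$W{\left(G,C \right)} = \sqrt{C^{2} + G^{2}}$
$P{\left(H,l \right)} = 224 + H$ ($P{\left(H,l \right)} = H + 224 = 224 + H$)
$A = -17$ ($A = -3 - 14 = -17$)
$P{\left(73,-77 \right)} - - 10 A W{\left(-3,-4 \right)} = \left(224 + 73\right) - \left(-10\right) \left(-17\right) \sqrt{\left(-4\right)^{2} + \left(-3\right)^{2}} = 297 - 170 \sqrt{16 + 9} = 297 - 170 \sqrt{25} = 297 - 170 \cdot 5 = 297 - 850 = -553$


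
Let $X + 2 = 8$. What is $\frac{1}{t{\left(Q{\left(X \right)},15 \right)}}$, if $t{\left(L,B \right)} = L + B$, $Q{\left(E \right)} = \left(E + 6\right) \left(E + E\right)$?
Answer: $\frac{1}{159} \approx 0.0062893$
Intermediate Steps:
$X = 6$ ($X = -2 + 8 = 6$)
$Q{\left(E \right)} = 2 E \left(6 + E\right)$ ($Q{\left(E \right)} = \left(6 + E\right) 2 E = 2 E \left(6 + E\right)$)
$t{\left(L,B \right)} = B + L$
$\frac{1}{t{\left(Q{\left(X \right)},15 \right)}} = \frac{1}{15 + 2 \cdot 6 \left(6 + 6\right)} = \frac{1}{15 + 2 \cdot 6 \cdot 12} = \frac{1}{15 + 144} = \frac{1}{159}$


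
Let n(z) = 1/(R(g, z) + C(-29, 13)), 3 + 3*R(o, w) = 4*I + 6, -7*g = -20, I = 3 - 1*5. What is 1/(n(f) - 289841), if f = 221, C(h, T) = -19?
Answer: -62/17970145 ≈ -3.4502e-6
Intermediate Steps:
I = -2 (I = 3 - 5 = -2)
g = 20/7 (g = -1/7*(-20) = 20/7 ≈ 2.8571)
R(o, w) = -5/3 (R(o, w) = -1 + (4*(-2) + 6)/3 = -1 + (-8 + 6)/3 = -1 + (1/3)*(-2) = -1 - 2/3 = -5/3)
n(z) = -3/62 (n(z) = 1/(-5/3 - 19) = 1/(-62/3) = -3/62)
1/(n(f) - 289841) = 1/(-3/62 - 289841) = 1/(-17970145/62) = -62/17970145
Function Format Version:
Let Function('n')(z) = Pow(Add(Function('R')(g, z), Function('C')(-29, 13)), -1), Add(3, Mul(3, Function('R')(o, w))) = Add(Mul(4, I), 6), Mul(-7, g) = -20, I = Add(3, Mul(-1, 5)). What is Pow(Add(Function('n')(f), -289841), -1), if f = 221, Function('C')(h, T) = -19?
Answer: Rational(-62, 17970145) ≈ -3.4502e-6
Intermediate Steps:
I = -2 (I = Add(3, -5) = -2)
g = Rational(20, 7) (g = Mul(Rational(-1, 7), -20) = Rational(20, 7) ≈ 2.8571)
Function('R')(o, w) = Rational(-5, 3) (Function('R')(o, w) = Add(-1, Mul(Rational(1, 3), Add(Mul(4, -2), 6))) = Add(-1, Mul(Rational(1, 3), Add(-8, 6))) = Add(-1, Mul(Rational(1, 3), -2)) = Add(-1, Rational(-2, 3)) = Rational(-5, 3))
Function('n')(z) = Rational(-3, 62) (Function('n')(z) = Pow(Add(Rational(-5, 3), -19), -1) = Pow(Rational(-62, 3), -1) = Rational(-3, 62))
Pow(Add(Function('n')(f), -289841), -1) = Pow(Add(Rational(-3, 62), -289841), -1) = Pow(Rational(-17970145, 62), -1) = Rational(-62, 17970145)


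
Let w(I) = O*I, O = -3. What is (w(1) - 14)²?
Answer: 289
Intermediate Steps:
w(I) = -3*I
(w(1) - 14)² = (-3*1 - 14)² = (-3 - 14)² = (-17)² = 289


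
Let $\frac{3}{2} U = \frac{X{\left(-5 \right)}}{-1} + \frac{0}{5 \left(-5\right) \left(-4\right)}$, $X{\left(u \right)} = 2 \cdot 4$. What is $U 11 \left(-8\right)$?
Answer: $\frac{1408}{3} \approx 469.33$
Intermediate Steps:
$X{\left(u \right)} = 8$
$U = - \frac{16}{3}$ ($U = \frac{2 \left(\frac{8}{-1} + \frac{0}{5 \left(-5\right) \left(-4\right)}\right)}{3} = \frac{2 \left(8 \left(-1\right) + \frac{0}{\left(-25\right) \left(-4\right)}\right)}{3} = \frac{2 \left(-8 + \frac{0}{100}\right)}{3} = \frac{2 \left(-8 + 0 \cdot \frac{1}{100}\right)}{3} = \frac{2 \left(-8 + 0\right)}{3} = \frac{2}{3} \left(-8\right) = - \frac{16}{3} \approx -5.3333$)
$U 11 \left(-8\right) = \left(- \frac{16}{3}\right) 11 \left(-8\right) = \left(- \frac{176}{3}\right) \left(-8\right) = \frac{1408}{3}$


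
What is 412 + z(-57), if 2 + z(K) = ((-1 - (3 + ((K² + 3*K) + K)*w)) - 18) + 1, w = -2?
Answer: 6431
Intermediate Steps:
z(K) = -23 + 2*K² + 8*K (z(K) = -2 + (((-1 - (3 + ((K² + 3*K) + K)*(-2))) - 18) + 1) = -2 + (((-1 - (3 + (K² + 4*K)*(-2))) - 18) + 1) = -2 + (((-1 - (3 + (-8*K - 2*K²))) - 18) + 1) = -2 + (((-1 - (3 - 8*K - 2*K²)) - 18) + 1) = -2 + (((-1 + (-3 + 2*K² + 8*K)) - 18) + 1) = -2 + (((-4 + 2*K² + 8*K) - 18) + 1) = -2 + ((-22 + 2*K² + 8*K) + 1) = -2 + (-21 + 2*K² + 8*K) = -23 + 2*K² + 8*K)
412 + z(-57) = 412 + (-23 + 2*(-57)² + 8*(-57)) = 412 + (-23 + 2*3249 - 456) = 412 + (-23 + 6498 - 456) = 412 + 6019 = 6431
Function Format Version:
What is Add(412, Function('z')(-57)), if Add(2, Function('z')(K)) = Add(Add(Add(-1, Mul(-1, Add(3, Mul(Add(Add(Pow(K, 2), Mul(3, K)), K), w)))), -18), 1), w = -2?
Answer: 6431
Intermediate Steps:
Function('z')(K) = Add(-23, Mul(2, Pow(K, 2)), Mul(8, K)) (Function('z')(K) = Add(-2, Add(Add(Add(-1, Mul(-1, Add(3, Mul(Add(Add(Pow(K, 2), Mul(3, K)), K), -2)))), -18), 1)) = Add(-2, Add(Add(Add(-1, Mul(-1, Add(3, Mul(Add(Pow(K, 2), Mul(4, K)), -2)))), -18), 1)) = Add(-2, Add(Add(Add(-1, Mul(-1, Add(3, Add(Mul(-8, K), Mul(-2, Pow(K, 2)))))), -18), 1)) = Add(-2, Add(Add(Add(-1, Mul(-1, Add(3, Mul(-8, K), Mul(-2, Pow(K, 2))))), -18), 1)) = Add(-2, Add(Add(Add(-1, Add(-3, Mul(2, Pow(K, 2)), Mul(8, K))), -18), 1)) = Add(-2, Add(Add(Add(-4, Mul(2, Pow(K, 2)), Mul(8, K)), -18), 1)) = Add(-2, Add(Add(-22, Mul(2, Pow(K, 2)), Mul(8, K)), 1)) = Add(-2, Add(-21, Mul(2, Pow(K, 2)), Mul(8, K))) = Add(-23, Mul(2, Pow(K, 2)), Mul(8, K)))
Add(412, Function('z')(-57)) = Add(412, Add(-23, Mul(2, Pow(-57, 2)), Mul(8, -57))) = Add(412, Add(-23, Mul(2, 3249), -456)) = Add(412, Add(-23, 6498, -456)) = Add(412, 6019) = 6431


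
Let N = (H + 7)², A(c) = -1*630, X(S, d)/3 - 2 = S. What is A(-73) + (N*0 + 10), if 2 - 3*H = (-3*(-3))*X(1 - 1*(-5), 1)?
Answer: -620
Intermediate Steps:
X(S, d) = 6 + 3*S
H = -214/3 (H = ⅔ - (-3*(-3))*(6 + 3*(1 - 1*(-5)))/3 = ⅔ - 3*(6 + 3*(1 + 5)) = ⅔ - 3*(6 + 3*6) = ⅔ - 3*(6 + 18) = ⅔ - 3*24 = ⅔ - ⅓*216 = ⅔ - 72 = -214/3 ≈ -71.333)
A(c) = -630
N = 37249/9 (N = (-214/3 + 7)² = (-193/3)² = 37249/9 ≈ 4138.8)
A(-73) + (N*0 + 10) = -630 + ((37249/9)*0 + 10) = -630 + (0 + 10) = -630 + 10 = -620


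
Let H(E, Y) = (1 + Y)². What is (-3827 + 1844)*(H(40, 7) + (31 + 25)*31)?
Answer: -3569400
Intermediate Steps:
(-3827 + 1844)*(H(40, 7) + (31 + 25)*31) = (-3827 + 1844)*((1 + 7)² + (31 + 25)*31) = -1983*(8² + 56*31) = -1983*(64 + 1736) = -1983*1800 = -3569400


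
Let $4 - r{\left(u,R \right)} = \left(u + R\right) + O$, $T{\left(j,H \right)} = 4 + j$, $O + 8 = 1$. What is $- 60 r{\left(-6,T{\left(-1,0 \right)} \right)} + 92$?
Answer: $-748$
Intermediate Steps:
$O = -7$ ($O = -8 + 1 = -7$)
$r{\left(u,R \right)} = 11 - R - u$ ($r{\left(u,R \right)} = 4 - \left(\left(u + R\right) - 7\right) = 4 - \left(\left(R + u\right) - 7\right) = 4 - \left(-7 + R + u\right) = 11 - R - u$)
$- 60 r{\left(-6,T{\left(-1,0 \right)} \right)} + 92 = - 60 \left(11 - \left(4 - 1\right) - -6\right) + 92 = - 60 \left(11 - 3 + 6\right) + 92 = \left(-60\right) 14 + 92 = -840 + 92 = -748$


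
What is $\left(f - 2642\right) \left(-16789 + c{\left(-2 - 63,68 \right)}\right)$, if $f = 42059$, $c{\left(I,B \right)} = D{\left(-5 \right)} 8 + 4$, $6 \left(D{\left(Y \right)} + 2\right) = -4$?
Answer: $-662455241$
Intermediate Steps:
$D{\left(Y \right)} = - \frac{8}{3}$ ($D{\left(Y \right)} = -2 + \frac{1}{6} \left(-4\right) = -2 - \frac{2}{3} = - \frac{8}{3}$)
$c{\left(I,B \right)} = - \frac{52}{3}$ ($c{\left(I,B \right)} = \left(- \frac{8}{3}\right) 8 + 4 = - \frac{64}{3} + 4 = - \frac{52}{3}$)
$\left(f - 2642\right) \left(-16789 + c{\left(-2 - 63,68 \right)}\right) = \left(42059 - 2642\right) \left(-16789 - \frac{52}{3}\right) = 39417 \left(- \frac{50419}{3}\right) = -662455241$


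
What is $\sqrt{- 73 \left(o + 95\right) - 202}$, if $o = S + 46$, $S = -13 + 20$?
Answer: $i \sqrt{11006} \approx 104.91 i$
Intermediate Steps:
$S = 7$
$o = 53$ ($o = 7 + 46 = 53$)
$\sqrt{- 73 \left(o + 95\right) - 202} = \sqrt{- 73 \left(53 + 95\right) - 202} = \sqrt{\left(-73\right) 148 - 202} = \sqrt{-10804 - 202} = \sqrt{-11006} = i \sqrt{11006}$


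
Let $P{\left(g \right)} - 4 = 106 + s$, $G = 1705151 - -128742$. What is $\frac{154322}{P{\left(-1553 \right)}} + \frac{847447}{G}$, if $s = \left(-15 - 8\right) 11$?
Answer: $- \frac{282888850625}{262246699} \approx -1078.7$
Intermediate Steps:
$s = -253$ ($s = \left(-23\right) 11 = -253$)
$G = 1833893$ ($G = 1705151 + 128742 = 1833893$)
$P{\left(g \right)} = -143$ ($P{\left(g \right)} = 4 + \left(106 - 253\right) = 4 - 147 = -143$)
$\frac{154322}{P{\left(-1553 \right)}} + \frac{847447}{G} = \frac{154322}{-143} + \frac{847447}{1833893} = 154322 \left(- \frac{1}{143}\right) + 847447 \cdot \frac{1}{1833893} = - \frac{154322}{143} + \frac{847447}{1833893} = - \frac{282888850625}{262246699}$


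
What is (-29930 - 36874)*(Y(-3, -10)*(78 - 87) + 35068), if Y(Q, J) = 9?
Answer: -2337271548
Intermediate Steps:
(-29930 - 36874)*(Y(-3, -10)*(78 - 87) + 35068) = (-29930 - 36874)*(9*(78 - 87) + 35068) = -66804*(9*(-9) + 35068) = -66804*(-81 + 35068) = -66804*34987 = -2337271548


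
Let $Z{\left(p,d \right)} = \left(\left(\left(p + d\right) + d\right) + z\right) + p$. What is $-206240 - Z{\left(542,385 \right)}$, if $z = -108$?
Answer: $-207986$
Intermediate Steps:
$Z{\left(p,d \right)} = -108 + 2 d + 2 p$ ($Z{\left(p,d \right)} = \left(\left(\left(p + d\right) + d\right) - 108\right) + p = \left(\left(\left(d + p\right) + d\right) - 108\right) + p = \left(\left(p + 2 d\right) - 108\right) + p = \left(-108 + p + 2 d\right) + p = -108 + 2 d + 2 p$)
$-206240 - Z{\left(542,385 \right)} = -206240 - \left(-108 + 2 \cdot 385 + 2 \cdot 542\right) = -206240 - \left(-108 + 770 + 1084\right) = -206240 - 1746 = -207986$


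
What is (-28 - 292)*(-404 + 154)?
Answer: 80000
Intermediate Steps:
(-28 - 292)*(-404 + 154) = -320*(-250) = 80000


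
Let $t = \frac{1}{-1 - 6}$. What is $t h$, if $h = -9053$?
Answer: $\frac{9053}{7} \approx 1293.3$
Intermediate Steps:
$t = - \frac{1}{7}$ ($t = \frac{1}{-1 - 6} = \frac{1}{-7} = - \frac{1}{7} \approx -0.14286$)
$t h = \left(- \frac{1}{7}\right) \left(-9053\right) = \frac{9053}{7}$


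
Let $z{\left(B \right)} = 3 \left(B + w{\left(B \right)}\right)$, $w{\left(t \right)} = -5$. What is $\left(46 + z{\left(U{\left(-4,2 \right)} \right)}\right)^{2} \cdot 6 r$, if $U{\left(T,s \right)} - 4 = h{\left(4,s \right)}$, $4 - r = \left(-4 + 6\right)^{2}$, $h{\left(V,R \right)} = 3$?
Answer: $0$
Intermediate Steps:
$r = 0$ ($r = 4 - \left(-4 + 6\right)^{2} = 4 - 2^{2} = 4 - 4 = 0$)
$U{\left(T,s \right)} = 7$ ($U{\left(T,s \right)} = 4 + 3 = 7$)
$z{\left(B \right)} = -15 + 3 B$ ($z{\left(B \right)} = 3 \left(B - 5\right) = 3 \left(-5 + B\right) = -15 + 3 B$)
$\left(46 + z{\left(U{\left(-4,2 \right)} \right)}\right)^{2} \cdot 6 r = \left(46 + \left(-15 + 3 \cdot 7\right)\right)^{2} \cdot 6 \cdot 0 = \left(46 + \left(-15 + 21\right)\right)^{2} \cdot 0 = \left(46 + 6\right)^{2} \cdot 0 = 52^{2} \cdot 0 = 2704 \cdot 0 = 0$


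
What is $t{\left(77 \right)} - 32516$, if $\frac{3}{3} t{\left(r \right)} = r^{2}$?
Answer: $-26587$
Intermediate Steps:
$t{\left(r \right)} = r^{2}$
$t{\left(77 \right)} - 32516 = 77^{2} - 32516 = 5929 - 32516 = -26587$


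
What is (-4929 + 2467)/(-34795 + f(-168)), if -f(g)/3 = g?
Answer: 2462/34291 ≈ 0.071797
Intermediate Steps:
f(g) = -3*g
(-4929 + 2467)/(-34795 + f(-168)) = (-4929 + 2467)/(-34795 - 3*(-168)) = -2462/(-34795 + 504) = -2462/(-34291) = -2462*(-1/34291) = 2462/34291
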